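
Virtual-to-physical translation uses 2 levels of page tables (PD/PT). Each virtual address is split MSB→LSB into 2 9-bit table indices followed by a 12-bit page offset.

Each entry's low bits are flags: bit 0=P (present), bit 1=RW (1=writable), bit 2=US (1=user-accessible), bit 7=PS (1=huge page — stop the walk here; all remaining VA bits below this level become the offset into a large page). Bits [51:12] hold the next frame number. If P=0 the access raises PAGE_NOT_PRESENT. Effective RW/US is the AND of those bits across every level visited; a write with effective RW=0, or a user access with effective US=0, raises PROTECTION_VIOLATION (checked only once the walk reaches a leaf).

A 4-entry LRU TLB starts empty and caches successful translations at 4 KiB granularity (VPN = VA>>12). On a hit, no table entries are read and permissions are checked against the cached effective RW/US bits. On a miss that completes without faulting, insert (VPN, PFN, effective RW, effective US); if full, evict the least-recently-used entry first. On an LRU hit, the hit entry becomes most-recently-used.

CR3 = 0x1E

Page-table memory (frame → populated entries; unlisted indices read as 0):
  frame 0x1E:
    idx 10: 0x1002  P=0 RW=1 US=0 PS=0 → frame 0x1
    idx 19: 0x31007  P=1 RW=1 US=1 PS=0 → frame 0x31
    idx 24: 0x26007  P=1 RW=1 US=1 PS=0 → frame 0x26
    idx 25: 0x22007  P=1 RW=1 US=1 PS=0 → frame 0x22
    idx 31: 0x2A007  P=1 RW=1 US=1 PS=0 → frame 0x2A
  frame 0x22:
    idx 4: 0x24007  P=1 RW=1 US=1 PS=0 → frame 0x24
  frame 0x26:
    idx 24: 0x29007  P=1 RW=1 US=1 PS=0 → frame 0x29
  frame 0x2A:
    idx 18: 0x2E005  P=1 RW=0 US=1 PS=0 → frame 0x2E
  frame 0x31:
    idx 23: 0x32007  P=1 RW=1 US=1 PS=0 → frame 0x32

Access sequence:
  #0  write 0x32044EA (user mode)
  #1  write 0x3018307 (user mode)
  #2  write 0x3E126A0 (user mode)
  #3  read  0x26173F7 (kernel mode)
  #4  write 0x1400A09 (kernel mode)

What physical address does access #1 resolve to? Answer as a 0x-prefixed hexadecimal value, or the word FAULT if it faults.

Per-access translation:
#0 VA=0x32044EA (w,user):
  L0 @0x1E[25] → 0x22007  P=1,RW=1,US=1,PS=0
  L1 @0x22[4] → 0x24007  P=1,RW=1,US=1,PS=0
  ⇒ phys 0x244EA  [2 reads]
#1 VA=0x3018307 (w,user):
  L0 @0x1E[24] → 0x26007  P=1,RW=1,US=1,PS=0
  L1 @0x26[24] → 0x29007  P=1,RW=1,US=1,PS=0
  ⇒ phys 0x29307  [2 reads]
#2 VA=0x3E126A0 (w,user):
  L0 @0x1E[31] → 0x2A007  P=1,RW=1,US=1,PS=0
  L1 @0x2A[18] → 0x2E005  P=1,RW=0,US=1,PS=0
  → PROTECTION_VIOLATION  (2 entries read)
#3 VA=0x26173F7 (r,kernel):
  L0 @0x1E[19] → 0x31007  P=1,RW=1,US=1,PS=0
  L1 @0x31[23] → 0x32007  P=1,RW=1,US=1,PS=0
  ⇒ phys 0x323F7  [2 reads]
#4 VA=0x1400A09 (w,kernel):
  L0 @0x1E[10] → 0x1002  P=0,RW=1,US=0,PS=0
  → PAGE_NOT_PRESENT  (1 entries read)

Access #1 PA: 0x29307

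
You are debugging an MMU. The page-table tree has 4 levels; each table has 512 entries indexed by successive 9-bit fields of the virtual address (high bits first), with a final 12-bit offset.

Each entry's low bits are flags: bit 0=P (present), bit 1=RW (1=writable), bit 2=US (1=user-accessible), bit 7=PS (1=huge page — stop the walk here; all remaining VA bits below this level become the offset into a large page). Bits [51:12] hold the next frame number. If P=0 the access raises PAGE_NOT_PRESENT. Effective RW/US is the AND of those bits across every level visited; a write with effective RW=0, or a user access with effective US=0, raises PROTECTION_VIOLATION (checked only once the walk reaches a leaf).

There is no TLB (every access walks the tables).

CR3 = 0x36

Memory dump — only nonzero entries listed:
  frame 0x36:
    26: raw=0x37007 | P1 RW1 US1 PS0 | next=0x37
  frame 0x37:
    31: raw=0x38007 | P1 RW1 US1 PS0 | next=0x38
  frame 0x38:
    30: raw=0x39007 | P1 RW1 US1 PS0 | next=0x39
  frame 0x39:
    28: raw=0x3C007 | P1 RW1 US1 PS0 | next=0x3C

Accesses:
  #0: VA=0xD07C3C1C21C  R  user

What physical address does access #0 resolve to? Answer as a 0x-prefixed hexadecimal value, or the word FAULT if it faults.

Walk each access:
#0 VA=0xD07C3C1C21C (r,user):
  L0: frame=0x36 idx=26 entry=0x37007 [P=1 RW=1 US=1 PS=0]
  L1: frame=0x37 idx=31 entry=0x38007 [P=1 RW=1 US=1 PS=0]
  L2: frame=0x38 idx=30 entry=0x39007 [P=1 RW=1 US=1 PS=0]
  L3: frame=0x39 idx=28 entry=0x3C007 [P=1 RW=1 US=1 PS=0]
  ⇒ phys 0x3C21C  [4 reads]

Access #0 PA: 0x3C21C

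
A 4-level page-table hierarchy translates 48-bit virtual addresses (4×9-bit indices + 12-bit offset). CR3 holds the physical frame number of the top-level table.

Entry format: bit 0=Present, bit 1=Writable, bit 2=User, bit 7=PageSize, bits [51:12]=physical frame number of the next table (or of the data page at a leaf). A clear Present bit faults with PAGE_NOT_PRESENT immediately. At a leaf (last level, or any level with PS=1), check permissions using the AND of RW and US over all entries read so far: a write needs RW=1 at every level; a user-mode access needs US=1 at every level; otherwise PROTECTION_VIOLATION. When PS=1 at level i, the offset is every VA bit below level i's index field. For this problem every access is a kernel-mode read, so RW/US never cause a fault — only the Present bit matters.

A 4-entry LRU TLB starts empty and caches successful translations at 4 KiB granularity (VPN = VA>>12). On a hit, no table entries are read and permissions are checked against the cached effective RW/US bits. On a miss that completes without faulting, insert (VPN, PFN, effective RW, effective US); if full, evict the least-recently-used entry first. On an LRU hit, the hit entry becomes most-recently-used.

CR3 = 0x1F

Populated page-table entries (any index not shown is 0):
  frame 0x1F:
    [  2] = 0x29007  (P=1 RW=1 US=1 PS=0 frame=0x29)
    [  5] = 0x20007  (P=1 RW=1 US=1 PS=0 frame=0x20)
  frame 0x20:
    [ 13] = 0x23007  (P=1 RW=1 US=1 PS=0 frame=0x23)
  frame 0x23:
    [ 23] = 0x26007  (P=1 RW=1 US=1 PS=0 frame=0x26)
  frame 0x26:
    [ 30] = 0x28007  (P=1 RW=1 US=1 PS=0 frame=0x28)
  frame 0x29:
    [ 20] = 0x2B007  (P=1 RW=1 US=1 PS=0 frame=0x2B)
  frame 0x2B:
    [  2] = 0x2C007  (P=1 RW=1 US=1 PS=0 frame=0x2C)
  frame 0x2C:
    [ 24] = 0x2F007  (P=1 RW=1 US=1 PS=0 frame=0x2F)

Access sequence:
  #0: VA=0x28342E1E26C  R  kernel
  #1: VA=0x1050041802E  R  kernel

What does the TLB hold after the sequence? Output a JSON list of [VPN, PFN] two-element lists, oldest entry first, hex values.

Walk each access:
#0 VA=0x28342E1E26C (r,kernel):
  L0: frame=0x1F idx=5 entry=0x20007 [P=1 RW=1 US=1 PS=0]
  L1: frame=0x20 idx=13 entry=0x23007 [P=1 RW=1 US=1 PS=0]
  L2: frame=0x23 idx=23 entry=0x26007 [P=1 RW=1 US=1 PS=0]
  L3: frame=0x26 idx=30 entry=0x28007 [P=1 RW=1 US=1 PS=0]
  → PA=0x2826C  (4 entries read)
#1 VA=0x1050041802E (r,kernel):
  L0: frame=0x1F idx=2 entry=0x29007 [P=1 RW=1 US=1 PS=0]
  L1: frame=0x29 idx=20 entry=0x2B007 [P=1 RW=1 US=1 PS=0]
  L2: frame=0x2B idx=2 entry=0x2C007 [P=1 RW=1 US=1 PS=0]
  L3: frame=0x2C idx=24 entry=0x2F007 [P=1 RW=1 US=1 PS=0]
  → PA=0x2F02E  (4 entries read)

TLB: [["0x28342E1E", "0x28"], ["0x10500418", "0x2F"]]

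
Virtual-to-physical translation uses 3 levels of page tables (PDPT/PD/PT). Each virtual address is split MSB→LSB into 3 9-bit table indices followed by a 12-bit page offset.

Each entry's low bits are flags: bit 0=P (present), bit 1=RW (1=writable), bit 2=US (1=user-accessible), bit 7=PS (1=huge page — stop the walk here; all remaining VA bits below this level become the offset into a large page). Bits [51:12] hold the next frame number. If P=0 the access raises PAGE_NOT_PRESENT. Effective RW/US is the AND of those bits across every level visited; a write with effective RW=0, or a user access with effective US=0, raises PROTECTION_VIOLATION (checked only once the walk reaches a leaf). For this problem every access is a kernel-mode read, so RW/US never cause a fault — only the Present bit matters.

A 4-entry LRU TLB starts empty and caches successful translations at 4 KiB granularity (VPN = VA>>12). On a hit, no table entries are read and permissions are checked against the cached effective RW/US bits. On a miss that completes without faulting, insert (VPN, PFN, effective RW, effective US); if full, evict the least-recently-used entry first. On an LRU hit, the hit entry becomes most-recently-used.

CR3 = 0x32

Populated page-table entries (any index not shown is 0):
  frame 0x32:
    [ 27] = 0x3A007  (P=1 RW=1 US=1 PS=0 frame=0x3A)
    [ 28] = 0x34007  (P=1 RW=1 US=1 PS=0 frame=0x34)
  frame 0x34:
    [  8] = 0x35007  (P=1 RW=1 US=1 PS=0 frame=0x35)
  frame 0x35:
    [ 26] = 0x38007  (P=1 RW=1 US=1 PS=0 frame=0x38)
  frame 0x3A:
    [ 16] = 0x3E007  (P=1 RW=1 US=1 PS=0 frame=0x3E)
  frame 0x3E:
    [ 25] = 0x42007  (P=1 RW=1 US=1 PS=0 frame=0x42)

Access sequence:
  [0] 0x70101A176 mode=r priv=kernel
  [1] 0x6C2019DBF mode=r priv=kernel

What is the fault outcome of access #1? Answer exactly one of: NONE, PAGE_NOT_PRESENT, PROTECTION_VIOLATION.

Walk each access:
#0 VA=0x70101A176 (r,kernel):
  L0 @0x32[28] → 0x34007  P=1,RW=1,US=1,PS=0
  L1 @0x34[8] → 0x35007  P=1,RW=1,US=1,PS=0
  L2 @0x35[26] → 0x38007  P=1,RW=1,US=1,PS=0
  → PA=0x38176  (3 entries read)
#1 VA=0x6C2019DBF (r,kernel):
  L0 @0x32[27] → 0x3A007  P=1,RW=1,US=1,PS=0
  L1 @0x3A[16] → 0x3E007  P=1,RW=1,US=1,PS=0
  L2 @0x3E[25] → 0x42007  P=1,RW=1,US=1,PS=0
  → PA=0x42DBF  (3 entries read)

Access #1 fault: NONE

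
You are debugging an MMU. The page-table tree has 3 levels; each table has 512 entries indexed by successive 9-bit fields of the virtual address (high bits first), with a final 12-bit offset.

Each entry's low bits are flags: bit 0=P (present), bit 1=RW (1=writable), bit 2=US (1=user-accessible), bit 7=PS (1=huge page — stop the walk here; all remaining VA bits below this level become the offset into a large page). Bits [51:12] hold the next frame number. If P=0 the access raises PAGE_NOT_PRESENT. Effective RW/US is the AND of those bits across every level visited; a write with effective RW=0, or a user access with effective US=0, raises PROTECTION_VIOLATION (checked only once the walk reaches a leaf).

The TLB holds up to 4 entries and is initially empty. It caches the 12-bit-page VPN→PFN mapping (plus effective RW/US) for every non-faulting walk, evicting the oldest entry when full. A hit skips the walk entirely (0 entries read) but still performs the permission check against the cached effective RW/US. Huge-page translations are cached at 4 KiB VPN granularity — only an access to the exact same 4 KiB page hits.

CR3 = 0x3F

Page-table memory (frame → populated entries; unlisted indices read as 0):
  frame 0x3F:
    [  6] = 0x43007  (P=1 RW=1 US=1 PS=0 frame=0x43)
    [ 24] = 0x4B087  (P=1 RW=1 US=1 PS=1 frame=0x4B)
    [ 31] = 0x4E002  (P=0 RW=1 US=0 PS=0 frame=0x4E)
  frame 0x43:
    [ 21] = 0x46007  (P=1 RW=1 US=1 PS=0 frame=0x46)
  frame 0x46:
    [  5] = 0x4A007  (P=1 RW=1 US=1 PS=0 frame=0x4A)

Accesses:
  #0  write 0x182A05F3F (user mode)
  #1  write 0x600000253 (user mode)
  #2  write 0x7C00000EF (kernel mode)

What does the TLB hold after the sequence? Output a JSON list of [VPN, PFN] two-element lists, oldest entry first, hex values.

Trace:
#0 VA=0x182A05F3F (w,user):
  lvl0: tbl 0x3F, slot 6 ⇒ 0x43007 (P1/RW1/US1/PS0)
  lvl1: tbl 0x43, slot 21 ⇒ 0x46007 (P1/RW1/US1/PS0)
  lvl2: tbl 0x46, slot 5 ⇒ 0x4A007 (P1/RW1/US1/PS0)
  ✓ 0x4AF3F  — 3 lookups
#1 VA=0x600000253 (w,user):
  lvl0: tbl 0x3F, slot 24 ⇒ 0x4B087 (P1/RW1/US1/PS1)
  ✓ 0x4B253 (huge @L0)  — 1 lookups
#2 VA=0x7C00000EF (w,kernel):
  lvl0: tbl 0x3F, slot 31 ⇒ 0x4E002 (P0/RW1/US0/PS0)
  ✗ PAGE_NOT_PRESENT  [1 reads]

TLB: [["0x182A05", "0x4A"], ["0x600000", "0x4B"]]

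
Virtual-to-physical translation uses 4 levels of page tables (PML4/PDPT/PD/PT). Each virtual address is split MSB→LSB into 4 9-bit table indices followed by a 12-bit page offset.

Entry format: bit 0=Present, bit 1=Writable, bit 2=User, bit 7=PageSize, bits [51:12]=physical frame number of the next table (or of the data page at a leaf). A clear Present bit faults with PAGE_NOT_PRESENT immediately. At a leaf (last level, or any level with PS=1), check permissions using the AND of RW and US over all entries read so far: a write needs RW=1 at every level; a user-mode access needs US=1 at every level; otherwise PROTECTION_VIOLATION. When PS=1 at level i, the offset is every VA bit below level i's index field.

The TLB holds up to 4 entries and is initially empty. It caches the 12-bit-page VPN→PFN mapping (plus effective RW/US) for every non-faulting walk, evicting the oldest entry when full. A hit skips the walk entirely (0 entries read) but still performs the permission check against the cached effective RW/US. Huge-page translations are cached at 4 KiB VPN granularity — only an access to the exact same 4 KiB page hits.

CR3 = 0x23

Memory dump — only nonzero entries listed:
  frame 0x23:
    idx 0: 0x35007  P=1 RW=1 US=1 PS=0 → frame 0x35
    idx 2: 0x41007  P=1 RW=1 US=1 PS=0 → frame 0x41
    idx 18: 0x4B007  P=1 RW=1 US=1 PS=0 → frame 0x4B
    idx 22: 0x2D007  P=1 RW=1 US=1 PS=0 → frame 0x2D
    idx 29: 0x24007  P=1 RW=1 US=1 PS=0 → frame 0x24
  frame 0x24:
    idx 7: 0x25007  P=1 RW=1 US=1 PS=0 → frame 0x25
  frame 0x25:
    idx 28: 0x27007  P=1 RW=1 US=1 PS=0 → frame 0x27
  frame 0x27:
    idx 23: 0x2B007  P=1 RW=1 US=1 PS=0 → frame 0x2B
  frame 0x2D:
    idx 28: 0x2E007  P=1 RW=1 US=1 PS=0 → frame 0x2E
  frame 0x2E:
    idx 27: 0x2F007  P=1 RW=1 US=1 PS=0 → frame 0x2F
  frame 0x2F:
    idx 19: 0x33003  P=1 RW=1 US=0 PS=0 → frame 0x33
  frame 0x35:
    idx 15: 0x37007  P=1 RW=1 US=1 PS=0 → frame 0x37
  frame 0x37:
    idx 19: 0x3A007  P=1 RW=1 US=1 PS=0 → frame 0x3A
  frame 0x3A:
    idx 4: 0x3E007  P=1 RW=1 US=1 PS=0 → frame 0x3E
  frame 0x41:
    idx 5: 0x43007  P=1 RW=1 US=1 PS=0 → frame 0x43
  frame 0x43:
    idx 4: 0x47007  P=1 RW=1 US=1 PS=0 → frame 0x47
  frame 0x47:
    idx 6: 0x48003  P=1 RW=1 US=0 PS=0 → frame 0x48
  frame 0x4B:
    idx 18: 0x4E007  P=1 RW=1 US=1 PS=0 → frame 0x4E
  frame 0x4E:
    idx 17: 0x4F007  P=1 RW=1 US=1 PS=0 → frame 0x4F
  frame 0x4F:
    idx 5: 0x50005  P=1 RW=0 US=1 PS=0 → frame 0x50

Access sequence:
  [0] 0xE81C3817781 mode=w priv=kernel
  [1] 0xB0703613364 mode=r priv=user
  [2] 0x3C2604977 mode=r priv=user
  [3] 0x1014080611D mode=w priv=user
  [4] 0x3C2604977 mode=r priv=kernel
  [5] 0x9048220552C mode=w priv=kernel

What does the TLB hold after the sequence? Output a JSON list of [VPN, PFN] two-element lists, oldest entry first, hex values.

Walk each access:
#0 VA=0xE81C3817781 (w,kernel):
  lvl0: tbl 0x23, slot 29 ⇒ 0x24007 (P1/RW1/US1/PS0)
  lvl1: tbl 0x24, slot 7 ⇒ 0x25007 (P1/RW1/US1/PS0)
  lvl2: tbl 0x25, slot 28 ⇒ 0x27007 (P1/RW1/US1/PS0)
  lvl3: tbl 0x27, slot 23 ⇒ 0x2B007 (P1/RW1/US1/PS0)
  → PA=0x2B781  (4 entries read)
#1 VA=0xB0703613364 (r,user):
  lvl0: tbl 0x23, slot 22 ⇒ 0x2D007 (P1/RW1/US1/PS0)
  lvl1: tbl 0x2D, slot 28 ⇒ 0x2E007 (P1/RW1/US1/PS0)
  lvl2: tbl 0x2E, slot 27 ⇒ 0x2F007 (P1/RW1/US1/PS0)
  lvl3: tbl 0x2F, slot 19 ⇒ 0x33003 (P1/RW1/US0/PS0)
  ⇒ fault: PROTECTION_VIOLATION  — 4 lookups
#2 VA=0x3C2604977 (r,user):
  lvl0: tbl 0x23, slot 0 ⇒ 0x35007 (P1/RW1/US1/PS0)
  lvl1: tbl 0x35, slot 15 ⇒ 0x37007 (P1/RW1/US1/PS0)
  lvl2: tbl 0x37, slot 19 ⇒ 0x3A007 (P1/RW1/US1/PS0)
  lvl3: tbl 0x3A, slot 4 ⇒ 0x3E007 (P1/RW1/US1/PS0)
  → PA=0x3E977  (4 entries read)
#3 VA=0x1014080611D (w,user):
  lvl0: tbl 0x23, slot 2 ⇒ 0x41007 (P1/RW1/US1/PS0)
  lvl1: tbl 0x41, slot 5 ⇒ 0x43007 (P1/RW1/US1/PS0)
  lvl2: tbl 0x43, slot 4 ⇒ 0x47007 (P1/RW1/US1/PS0)
  lvl3: tbl 0x47, slot 6 ⇒ 0x48003 (P1/RW1/US0/PS0)
  ⇒ fault: PROTECTION_VIOLATION  — 4 lookups
#4 VA=0x3C2604977 (r,kernel):
  TLB hit vpn=0x3C2604 → PA=0x3E977
#5 VA=0x9048220552C (w,kernel):
  lvl0: tbl 0x23, slot 18 ⇒ 0x4B007 (P1/RW1/US1/PS0)
  lvl1: tbl 0x4B, slot 18 ⇒ 0x4E007 (P1/RW1/US1/PS0)
  lvl2: tbl 0x4E, slot 17 ⇒ 0x4F007 (P1/RW1/US1/PS0)
  lvl3: tbl 0x4F, slot 5 ⇒ 0x50005 (P1/RW0/US1/PS0)
  ⇒ fault: PROTECTION_VIOLATION  — 4 lookups

TLB: [["0xE81C3817", "0x2B"], ["0x3C2604", "0x3E"]]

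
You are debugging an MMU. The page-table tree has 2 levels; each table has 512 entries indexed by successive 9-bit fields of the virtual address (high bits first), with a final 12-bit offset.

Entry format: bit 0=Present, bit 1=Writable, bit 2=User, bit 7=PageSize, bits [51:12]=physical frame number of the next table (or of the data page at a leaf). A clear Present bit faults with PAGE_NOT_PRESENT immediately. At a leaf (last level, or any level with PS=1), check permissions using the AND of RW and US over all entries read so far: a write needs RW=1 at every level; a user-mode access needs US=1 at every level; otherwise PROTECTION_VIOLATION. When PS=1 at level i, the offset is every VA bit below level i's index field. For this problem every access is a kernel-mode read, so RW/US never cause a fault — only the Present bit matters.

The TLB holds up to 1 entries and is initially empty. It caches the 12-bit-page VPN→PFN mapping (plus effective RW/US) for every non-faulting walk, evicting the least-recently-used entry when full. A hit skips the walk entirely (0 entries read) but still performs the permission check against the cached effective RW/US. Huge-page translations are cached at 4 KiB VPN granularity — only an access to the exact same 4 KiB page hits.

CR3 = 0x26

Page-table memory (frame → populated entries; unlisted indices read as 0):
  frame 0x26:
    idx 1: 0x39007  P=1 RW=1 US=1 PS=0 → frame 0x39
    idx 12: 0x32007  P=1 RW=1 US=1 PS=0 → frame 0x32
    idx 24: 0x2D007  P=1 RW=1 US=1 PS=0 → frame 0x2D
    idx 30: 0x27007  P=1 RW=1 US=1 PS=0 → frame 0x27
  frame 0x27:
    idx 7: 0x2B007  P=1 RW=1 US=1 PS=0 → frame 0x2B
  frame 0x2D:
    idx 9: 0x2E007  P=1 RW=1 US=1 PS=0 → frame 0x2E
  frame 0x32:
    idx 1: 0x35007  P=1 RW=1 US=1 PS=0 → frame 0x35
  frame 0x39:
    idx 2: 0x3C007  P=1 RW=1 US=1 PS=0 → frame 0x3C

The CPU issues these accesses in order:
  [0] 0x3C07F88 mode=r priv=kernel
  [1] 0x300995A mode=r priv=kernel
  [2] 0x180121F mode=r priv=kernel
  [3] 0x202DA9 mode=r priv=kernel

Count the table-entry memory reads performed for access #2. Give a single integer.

Trace:
#0 VA=0x3C07F88 (r,kernel):
  L0 @0x26[30] → 0x27007  P=1,RW=1,US=1,PS=0
  L1 @0x27[7] → 0x2B007  P=1,RW=1,US=1,PS=0
  ⇒ phys 0x2BF88  [2 reads]
#1 VA=0x300995A (r,kernel):
  L0 @0x26[24] → 0x2D007  P=1,RW=1,US=1,PS=0
  L1 @0x2D[9] → 0x2E007  P=1,RW=1,US=1,PS=0
  ⇒ phys 0x2E95A  [2 reads]
#2 VA=0x180121F (r,kernel):
  L0 @0x26[12] → 0x32007  P=1,RW=1,US=1,PS=0
  L1 @0x32[1] → 0x35007  P=1,RW=1,US=1,PS=0
  ⇒ phys 0x3521F  [2 reads]
#3 VA=0x202DA9 (r,kernel):
  L0 @0x26[1] → 0x39007  P=1,RW=1,US=1,PS=0
  L1 @0x39[2] → 0x3C007  P=1,RW=1,US=1,PS=0
  ⇒ phys 0x3CDA9  [2 reads]

Entries read for #2: 2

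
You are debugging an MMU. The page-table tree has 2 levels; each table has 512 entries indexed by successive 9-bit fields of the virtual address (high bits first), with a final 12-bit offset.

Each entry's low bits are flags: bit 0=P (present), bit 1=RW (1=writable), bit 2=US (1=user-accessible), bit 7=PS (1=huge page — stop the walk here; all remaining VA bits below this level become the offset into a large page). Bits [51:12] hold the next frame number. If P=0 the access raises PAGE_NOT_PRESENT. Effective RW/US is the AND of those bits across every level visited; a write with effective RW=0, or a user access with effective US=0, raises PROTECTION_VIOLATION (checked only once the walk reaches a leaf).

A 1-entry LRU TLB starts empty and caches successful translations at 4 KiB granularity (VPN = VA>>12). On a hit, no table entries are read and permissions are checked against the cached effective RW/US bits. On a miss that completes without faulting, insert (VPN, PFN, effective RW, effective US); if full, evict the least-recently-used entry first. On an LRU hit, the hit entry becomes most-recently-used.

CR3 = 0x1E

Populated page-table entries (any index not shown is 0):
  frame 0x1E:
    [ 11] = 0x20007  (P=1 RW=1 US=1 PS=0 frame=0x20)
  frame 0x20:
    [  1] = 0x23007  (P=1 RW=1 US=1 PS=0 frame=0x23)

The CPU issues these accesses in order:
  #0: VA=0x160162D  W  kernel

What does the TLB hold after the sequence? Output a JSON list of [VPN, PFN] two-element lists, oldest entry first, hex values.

Per-access translation:
#0 VA=0x160162D (w,kernel):
  L0 @0x1E[11] → 0x20007  P=1,RW=1,US=1,PS=0
  L1 @0x20[1] → 0x23007  P=1,RW=1,US=1,PS=0
  ✓ 0x2362D  — 2 lookups

TLB: [["0x1601", "0x23"]]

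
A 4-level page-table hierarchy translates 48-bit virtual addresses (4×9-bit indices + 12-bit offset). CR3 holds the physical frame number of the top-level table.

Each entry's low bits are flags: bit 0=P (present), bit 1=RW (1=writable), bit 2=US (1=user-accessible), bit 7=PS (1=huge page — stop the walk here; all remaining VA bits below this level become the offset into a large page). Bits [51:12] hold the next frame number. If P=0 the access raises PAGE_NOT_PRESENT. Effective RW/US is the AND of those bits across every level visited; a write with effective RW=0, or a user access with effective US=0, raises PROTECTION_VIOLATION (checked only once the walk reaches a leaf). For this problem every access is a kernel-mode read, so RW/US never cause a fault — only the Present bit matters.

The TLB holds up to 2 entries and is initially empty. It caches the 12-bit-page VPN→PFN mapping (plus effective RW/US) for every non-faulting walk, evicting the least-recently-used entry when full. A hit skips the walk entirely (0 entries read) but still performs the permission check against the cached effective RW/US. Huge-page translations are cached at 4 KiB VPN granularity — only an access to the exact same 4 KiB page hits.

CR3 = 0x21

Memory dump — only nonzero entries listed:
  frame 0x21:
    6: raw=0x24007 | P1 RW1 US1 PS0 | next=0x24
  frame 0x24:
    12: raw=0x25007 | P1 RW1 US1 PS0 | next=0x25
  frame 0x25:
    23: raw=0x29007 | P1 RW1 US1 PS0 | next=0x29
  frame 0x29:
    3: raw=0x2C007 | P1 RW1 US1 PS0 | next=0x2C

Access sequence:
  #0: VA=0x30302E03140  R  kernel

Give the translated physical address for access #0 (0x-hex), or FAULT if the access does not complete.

Per-access translation:
#0 VA=0x30302E03140 (r,kernel):
  [0] read 0x21 idx=6: raw=0x24007 flags P=1 W=1 U=1 S=0
  [1] read 0x24 idx=12: raw=0x25007 flags P=1 W=1 U=1 S=0
  [2] read 0x25 idx=23: raw=0x29007 flags P=1 W=1 U=1 S=0
  [3] read 0x29 idx=3: raw=0x2C007 flags P=1 W=1 U=1 S=0
  ✓ 0x2C140  — 4 lookups

Access #0 PA: 0x2C140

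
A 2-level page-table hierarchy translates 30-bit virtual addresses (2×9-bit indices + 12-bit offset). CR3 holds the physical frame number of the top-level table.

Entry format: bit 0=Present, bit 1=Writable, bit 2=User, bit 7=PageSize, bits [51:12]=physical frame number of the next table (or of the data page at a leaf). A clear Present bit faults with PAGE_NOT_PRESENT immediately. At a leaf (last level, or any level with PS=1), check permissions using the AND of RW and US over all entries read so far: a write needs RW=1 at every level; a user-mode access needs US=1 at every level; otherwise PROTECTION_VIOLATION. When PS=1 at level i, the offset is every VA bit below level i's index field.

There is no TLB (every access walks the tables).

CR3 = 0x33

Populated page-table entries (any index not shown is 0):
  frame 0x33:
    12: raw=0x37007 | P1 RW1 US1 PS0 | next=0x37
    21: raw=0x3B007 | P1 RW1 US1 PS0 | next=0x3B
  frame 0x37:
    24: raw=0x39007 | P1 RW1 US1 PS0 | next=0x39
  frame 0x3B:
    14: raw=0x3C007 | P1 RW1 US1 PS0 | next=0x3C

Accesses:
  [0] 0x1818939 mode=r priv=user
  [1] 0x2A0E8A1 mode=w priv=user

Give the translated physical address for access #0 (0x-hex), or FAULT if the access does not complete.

Trace:
#0 VA=0x1818939 (r,user):
  L0 @0x33[12] → 0x37007  P=1,RW=1,US=1,PS=0
  L1 @0x37[24] → 0x39007  P=1,RW=1,US=1,PS=0
  ⇒ phys 0x39939  [2 reads]
#1 VA=0x2A0E8A1 (w,user):
  L0 @0x33[21] → 0x3B007  P=1,RW=1,US=1,PS=0
  L1 @0x3B[14] → 0x3C007  P=1,RW=1,US=1,PS=0
  ⇒ phys 0x3C8A1  [2 reads]

Access #0 PA: 0x39939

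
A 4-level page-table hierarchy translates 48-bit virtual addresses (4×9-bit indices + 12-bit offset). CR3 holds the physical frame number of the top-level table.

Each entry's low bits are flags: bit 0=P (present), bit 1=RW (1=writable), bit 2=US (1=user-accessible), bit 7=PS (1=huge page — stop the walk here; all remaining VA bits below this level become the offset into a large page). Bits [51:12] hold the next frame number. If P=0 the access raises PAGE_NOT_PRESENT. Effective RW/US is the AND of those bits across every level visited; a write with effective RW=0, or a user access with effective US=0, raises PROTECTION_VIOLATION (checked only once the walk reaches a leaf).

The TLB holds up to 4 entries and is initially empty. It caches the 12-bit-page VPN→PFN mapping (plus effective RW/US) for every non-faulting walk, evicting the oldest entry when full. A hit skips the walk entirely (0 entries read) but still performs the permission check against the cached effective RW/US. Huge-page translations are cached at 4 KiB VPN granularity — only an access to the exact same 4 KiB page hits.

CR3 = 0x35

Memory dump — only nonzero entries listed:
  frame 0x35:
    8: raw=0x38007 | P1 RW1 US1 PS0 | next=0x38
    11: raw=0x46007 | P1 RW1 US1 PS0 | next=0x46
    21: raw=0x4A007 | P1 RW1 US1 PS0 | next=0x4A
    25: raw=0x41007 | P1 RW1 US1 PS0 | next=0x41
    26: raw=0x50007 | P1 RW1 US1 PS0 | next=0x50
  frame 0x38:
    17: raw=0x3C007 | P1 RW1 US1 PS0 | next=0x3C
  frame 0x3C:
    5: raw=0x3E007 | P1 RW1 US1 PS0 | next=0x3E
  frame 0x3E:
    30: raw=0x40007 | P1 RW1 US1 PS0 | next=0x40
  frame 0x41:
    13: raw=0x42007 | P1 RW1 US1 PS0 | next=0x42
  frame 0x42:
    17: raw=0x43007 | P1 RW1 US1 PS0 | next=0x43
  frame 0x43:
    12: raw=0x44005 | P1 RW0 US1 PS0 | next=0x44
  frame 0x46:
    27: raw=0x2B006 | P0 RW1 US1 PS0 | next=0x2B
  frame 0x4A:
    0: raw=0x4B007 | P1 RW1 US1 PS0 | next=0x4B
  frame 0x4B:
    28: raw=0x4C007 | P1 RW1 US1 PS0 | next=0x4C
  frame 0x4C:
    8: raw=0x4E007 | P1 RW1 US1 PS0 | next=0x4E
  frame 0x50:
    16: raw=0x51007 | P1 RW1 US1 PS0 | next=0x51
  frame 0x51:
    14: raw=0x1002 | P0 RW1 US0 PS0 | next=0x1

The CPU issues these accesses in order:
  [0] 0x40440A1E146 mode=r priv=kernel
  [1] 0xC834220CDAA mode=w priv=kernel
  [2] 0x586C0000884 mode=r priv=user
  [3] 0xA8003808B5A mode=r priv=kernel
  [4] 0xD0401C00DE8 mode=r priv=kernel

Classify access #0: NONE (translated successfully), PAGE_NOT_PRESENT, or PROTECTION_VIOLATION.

Trace:
#0 VA=0x40440A1E146 (r,kernel):
  L0 @0x35[8] → 0x38007  P=1,RW=1,US=1,PS=0
  L1 @0x38[17] → 0x3C007  P=1,RW=1,US=1,PS=0
  L2 @0x3C[5] → 0x3E007  P=1,RW=1,US=1,PS=0
  L3 @0x3E[30] → 0x40007  P=1,RW=1,US=1,PS=0
  ✓ 0x40146  — 4 lookups
#1 VA=0xC834220CDAA (w,kernel):
  L0 @0x35[25] → 0x41007  P=1,RW=1,US=1,PS=0
  L1 @0x41[13] → 0x42007  P=1,RW=1,US=1,PS=0
  L2 @0x42[17] → 0x43007  P=1,RW=1,US=1,PS=0
  L3 @0x43[12] → 0x44005  P=1,RW=0,US=1,PS=0
  ✗ PROTECTION_VIOLATION  [4 reads]
#2 VA=0x586C0000884 (r,user):
  L0 @0x35[11] → 0x46007  P=1,RW=1,US=1,PS=0
  L1 @0x46[27] → 0x2B006  P=0,RW=1,US=1,PS=0
  ✗ PAGE_NOT_PRESENT  [2 reads]
#3 VA=0xA8003808B5A (r,kernel):
  L0 @0x35[21] → 0x4A007  P=1,RW=1,US=1,PS=0
  L1 @0x4A[0] → 0x4B007  P=1,RW=1,US=1,PS=0
  L2 @0x4B[28] → 0x4C007  P=1,RW=1,US=1,PS=0
  L3 @0x4C[8] → 0x4E007  P=1,RW=1,US=1,PS=0
  ✓ 0x4EB5A  — 4 lookups
#4 VA=0xD0401C00DE8 (r,kernel):
  L0 @0x35[26] → 0x50007  P=1,RW=1,US=1,PS=0
  L1 @0x50[16] → 0x51007  P=1,RW=1,US=1,PS=0
  L2 @0x51[14] → 0x1002  P=0,RW=1,US=0,PS=0
  ✗ PAGE_NOT_PRESENT  [3 reads]

Access #0 fault: NONE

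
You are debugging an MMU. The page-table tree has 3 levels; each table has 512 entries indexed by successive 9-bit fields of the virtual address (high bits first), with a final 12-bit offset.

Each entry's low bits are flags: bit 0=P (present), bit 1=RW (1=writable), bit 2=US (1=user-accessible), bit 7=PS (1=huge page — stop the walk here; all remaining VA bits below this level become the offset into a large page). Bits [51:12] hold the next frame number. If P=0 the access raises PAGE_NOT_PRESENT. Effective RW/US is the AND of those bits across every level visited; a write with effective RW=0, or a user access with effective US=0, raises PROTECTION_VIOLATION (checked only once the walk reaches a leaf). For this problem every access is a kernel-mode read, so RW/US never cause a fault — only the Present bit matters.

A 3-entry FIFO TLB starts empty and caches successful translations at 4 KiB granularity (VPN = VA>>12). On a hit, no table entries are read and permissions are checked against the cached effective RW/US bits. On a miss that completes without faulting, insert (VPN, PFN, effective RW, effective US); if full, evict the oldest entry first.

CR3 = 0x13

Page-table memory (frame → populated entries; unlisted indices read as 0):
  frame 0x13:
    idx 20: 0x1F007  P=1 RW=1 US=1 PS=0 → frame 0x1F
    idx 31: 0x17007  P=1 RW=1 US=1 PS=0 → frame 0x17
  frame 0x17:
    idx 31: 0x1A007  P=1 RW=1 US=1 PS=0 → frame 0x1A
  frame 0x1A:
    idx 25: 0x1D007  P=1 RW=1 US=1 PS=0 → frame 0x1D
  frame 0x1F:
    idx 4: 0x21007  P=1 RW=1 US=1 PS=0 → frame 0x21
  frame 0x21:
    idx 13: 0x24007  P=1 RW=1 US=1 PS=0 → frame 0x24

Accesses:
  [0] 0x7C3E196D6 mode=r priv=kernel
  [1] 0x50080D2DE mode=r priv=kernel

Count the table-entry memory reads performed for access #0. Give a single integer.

Trace:
#0 VA=0x7C3E196D6 (r,kernel):
  L0: frame=0x13 idx=31 entry=0x17007 [P=1 RW=1 US=1 PS=0]
  L1: frame=0x17 idx=31 entry=0x1A007 [P=1 RW=1 US=1 PS=0]
  L2: frame=0x1A idx=25 entry=0x1D007 [P=1 RW=1 US=1 PS=0]
  ✓ 0x1D6D6  — 3 lookups
#1 VA=0x50080D2DE (r,kernel):
  L0: frame=0x13 idx=20 entry=0x1F007 [P=1 RW=1 US=1 PS=0]
  L1: frame=0x1F idx=4 entry=0x21007 [P=1 RW=1 US=1 PS=0]
  L2: frame=0x21 idx=13 entry=0x24007 [P=1 RW=1 US=1 PS=0]
  ✓ 0x242DE  — 3 lookups

Entries read for #0: 3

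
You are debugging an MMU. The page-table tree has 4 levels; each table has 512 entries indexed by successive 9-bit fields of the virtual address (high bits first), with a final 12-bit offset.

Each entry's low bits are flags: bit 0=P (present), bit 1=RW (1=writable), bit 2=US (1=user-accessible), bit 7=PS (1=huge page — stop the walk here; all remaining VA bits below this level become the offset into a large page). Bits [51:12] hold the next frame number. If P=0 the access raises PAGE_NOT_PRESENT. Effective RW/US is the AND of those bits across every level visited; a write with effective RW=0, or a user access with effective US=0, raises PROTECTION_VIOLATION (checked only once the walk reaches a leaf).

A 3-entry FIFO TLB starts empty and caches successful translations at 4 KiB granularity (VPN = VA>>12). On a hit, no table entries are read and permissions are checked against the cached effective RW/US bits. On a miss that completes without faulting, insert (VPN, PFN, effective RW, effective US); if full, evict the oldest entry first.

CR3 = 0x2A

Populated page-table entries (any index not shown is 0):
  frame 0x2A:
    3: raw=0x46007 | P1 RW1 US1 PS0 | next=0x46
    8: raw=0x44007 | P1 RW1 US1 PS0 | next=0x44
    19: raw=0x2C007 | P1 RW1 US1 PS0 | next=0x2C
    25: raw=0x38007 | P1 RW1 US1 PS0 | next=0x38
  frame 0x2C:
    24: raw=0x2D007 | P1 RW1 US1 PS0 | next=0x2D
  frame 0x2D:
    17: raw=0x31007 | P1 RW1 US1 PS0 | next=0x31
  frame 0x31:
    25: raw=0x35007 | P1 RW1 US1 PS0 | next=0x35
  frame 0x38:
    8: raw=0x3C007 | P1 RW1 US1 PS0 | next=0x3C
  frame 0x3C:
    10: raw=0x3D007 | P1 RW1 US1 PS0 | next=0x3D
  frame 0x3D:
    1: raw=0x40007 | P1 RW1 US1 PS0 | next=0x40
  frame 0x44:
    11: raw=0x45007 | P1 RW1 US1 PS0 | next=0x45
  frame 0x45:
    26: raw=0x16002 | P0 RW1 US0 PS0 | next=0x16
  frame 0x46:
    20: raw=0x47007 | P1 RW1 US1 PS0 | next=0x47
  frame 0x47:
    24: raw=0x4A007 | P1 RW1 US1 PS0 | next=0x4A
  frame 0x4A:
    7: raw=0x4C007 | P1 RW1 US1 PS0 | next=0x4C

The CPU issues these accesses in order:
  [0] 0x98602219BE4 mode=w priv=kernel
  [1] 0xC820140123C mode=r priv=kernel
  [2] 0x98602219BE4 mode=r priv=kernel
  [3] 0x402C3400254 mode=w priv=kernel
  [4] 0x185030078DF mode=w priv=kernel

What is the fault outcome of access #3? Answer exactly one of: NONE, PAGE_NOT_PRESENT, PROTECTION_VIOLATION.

Per-access translation:
#0 VA=0x98602219BE4 (w,kernel):
  L0 @0x2A[19] → 0x2C007  P=1,RW=1,US=1,PS=0
  L1 @0x2C[24] → 0x2D007  P=1,RW=1,US=1,PS=0
  L2 @0x2D[17] → 0x31007  P=1,RW=1,US=1,PS=0
  L3 @0x31[25] → 0x35007  P=1,RW=1,US=1,PS=0
  ⇒ phys 0x35BE4  [4 reads]
#1 VA=0xC820140123C (r,kernel):
  L0 @0x2A[25] → 0x38007  P=1,RW=1,US=1,PS=0
  L1 @0x38[8] → 0x3C007  P=1,RW=1,US=1,PS=0
  L2 @0x3C[10] → 0x3D007  P=1,RW=1,US=1,PS=0
  L3 @0x3D[1] → 0x40007  P=1,RW=1,US=1,PS=0
  ⇒ phys 0x4023C  [4 reads]
#2 VA=0x98602219BE4 (r,kernel):
  TLB hit vpn=0x98602219 → PA=0x35BE4
#3 VA=0x402C3400254 (w,kernel):
  L0 @0x2A[8] → 0x44007  P=1,RW=1,US=1,PS=0
  L1 @0x44[11] → 0x45007  P=1,RW=1,US=1,PS=0
  L2 @0x45[26] → 0x16002  P=0,RW=1,US=0,PS=0
  → PAGE_NOT_PRESENT  (3 entries read)
#4 VA=0x185030078DF (w,kernel):
  L0 @0x2A[3] → 0x46007  P=1,RW=1,US=1,PS=0
  L1 @0x46[20] → 0x47007  P=1,RW=1,US=1,PS=0
  L2 @0x47[24] → 0x4A007  P=1,RW=1,US=1,PS=0
  L3 @0x4A[7] → 0x4C007  P=1,RW=1,US=1,PS=0
  ⇒ phys 0x4C8DF  [4 reads]

Access #3 fault: PAGE_NOT_PRESENT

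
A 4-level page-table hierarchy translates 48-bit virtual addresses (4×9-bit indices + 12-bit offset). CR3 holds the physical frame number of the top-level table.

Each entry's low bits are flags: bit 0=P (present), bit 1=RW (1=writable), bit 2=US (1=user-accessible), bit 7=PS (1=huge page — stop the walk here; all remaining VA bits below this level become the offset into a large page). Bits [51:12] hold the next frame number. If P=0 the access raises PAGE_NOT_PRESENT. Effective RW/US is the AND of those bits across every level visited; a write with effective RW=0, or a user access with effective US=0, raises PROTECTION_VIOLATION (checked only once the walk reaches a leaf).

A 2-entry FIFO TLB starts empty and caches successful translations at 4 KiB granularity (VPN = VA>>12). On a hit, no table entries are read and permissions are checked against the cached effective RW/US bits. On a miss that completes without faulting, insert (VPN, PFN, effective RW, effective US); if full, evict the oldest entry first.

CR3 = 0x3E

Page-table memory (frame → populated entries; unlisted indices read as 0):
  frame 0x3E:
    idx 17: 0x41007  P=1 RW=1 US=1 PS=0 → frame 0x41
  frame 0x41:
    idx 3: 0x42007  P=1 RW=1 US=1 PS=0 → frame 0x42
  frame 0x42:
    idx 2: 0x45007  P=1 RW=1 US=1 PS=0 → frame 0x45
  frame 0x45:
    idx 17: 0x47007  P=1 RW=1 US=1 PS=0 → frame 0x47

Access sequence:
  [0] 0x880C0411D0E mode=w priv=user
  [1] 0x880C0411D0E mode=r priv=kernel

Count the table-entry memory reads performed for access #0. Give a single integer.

Trace:
#0 VA=0x880C0411D0E (w,user):
  [0] read 0x3E idx=17: raw=0x41007 flags P=1 W=1 U=1 S=0
  [1] read 0x41 idx=3: raw=0x42007 flags P=1 W=1 U=1 S=0
  [2] read 0x42 idx=2: raw=0x45007 flags P=1 W=1 U=1 S=0
  [3] read 0x45 idx=17: raw=0x47007 flags P=1 W=1 U=1 S=0
  → PA=0x47D0E  (4 entries read)
#1 VA=0x880C0411D0E (r,kernel):
  TLB hit vpn=0x880C0411 → PA=0x47D0E

Entries read for #0: 4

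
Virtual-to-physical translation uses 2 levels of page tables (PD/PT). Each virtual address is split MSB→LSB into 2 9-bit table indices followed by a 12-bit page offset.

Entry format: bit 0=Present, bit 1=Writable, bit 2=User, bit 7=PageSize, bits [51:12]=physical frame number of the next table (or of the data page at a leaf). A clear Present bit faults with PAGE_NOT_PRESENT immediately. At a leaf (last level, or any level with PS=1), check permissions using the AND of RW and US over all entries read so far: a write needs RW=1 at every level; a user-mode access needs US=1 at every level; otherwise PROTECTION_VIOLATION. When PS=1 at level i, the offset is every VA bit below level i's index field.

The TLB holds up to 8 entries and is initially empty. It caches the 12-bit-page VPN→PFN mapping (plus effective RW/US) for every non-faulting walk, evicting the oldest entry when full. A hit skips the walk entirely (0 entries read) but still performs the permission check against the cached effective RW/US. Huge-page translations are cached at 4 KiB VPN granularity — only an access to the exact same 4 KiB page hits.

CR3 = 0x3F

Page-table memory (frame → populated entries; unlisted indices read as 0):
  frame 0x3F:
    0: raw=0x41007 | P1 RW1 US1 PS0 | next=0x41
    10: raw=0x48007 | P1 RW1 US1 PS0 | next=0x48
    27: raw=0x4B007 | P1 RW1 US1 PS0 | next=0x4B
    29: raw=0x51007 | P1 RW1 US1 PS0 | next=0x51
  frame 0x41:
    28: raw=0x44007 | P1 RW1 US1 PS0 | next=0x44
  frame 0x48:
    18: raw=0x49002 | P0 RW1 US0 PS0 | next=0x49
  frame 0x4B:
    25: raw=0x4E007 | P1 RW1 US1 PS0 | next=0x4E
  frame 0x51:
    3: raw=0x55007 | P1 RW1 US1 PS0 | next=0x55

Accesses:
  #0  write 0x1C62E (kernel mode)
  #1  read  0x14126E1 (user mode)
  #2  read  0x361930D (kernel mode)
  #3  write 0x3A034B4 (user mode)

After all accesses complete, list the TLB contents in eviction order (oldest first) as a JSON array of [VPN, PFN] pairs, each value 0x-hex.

Walk each access:
#0 VA=0x1C62E (w,kernel):
  L0 @0x3F[0] → 0x41007  P=1,RW=1,US=1,PS=0
  L1 @0x41[28] → 0x44007  P=1,RW=1,US=1,PS=0
  ✓ 0x4462E  — 2 lookups
#1 VA=0x14126E1 (r,user):
  L0 @0x3F[10] → 0x48007  P=1,RW=1,US=1,PS=0
  L1 @0x48[18] → 0x49002  P=0,RW=1,US=0,PS=0
  ✗ PAGE_NOT_PRESENT  [2 reads]
#2 VA=0x361930D (r,kernel):
  L0 @0x3F[27] → 0x4B007  P=1,RW=1,US=1,PS=0
  L1 @0x4B[25] → 0x4E007  P=1,RW=1,US=1,PS=0
  ✓ 0x4E30D  — 2 lookups
#3 VA=0x3A034B4 (w,user):
  L0 @0x3F[29] → 0x51007  P=1,RW=1,US=1,PS=0
  L1 @0x51[3] → 0x55007  P=1,RW=1,US=1,PS=0
  ✓ 0x554B4  — 2 lookups

TLB: [["0x1C", "0x44"], ["0x3619", "0x4E"], ["0x3A03", "0x55"]]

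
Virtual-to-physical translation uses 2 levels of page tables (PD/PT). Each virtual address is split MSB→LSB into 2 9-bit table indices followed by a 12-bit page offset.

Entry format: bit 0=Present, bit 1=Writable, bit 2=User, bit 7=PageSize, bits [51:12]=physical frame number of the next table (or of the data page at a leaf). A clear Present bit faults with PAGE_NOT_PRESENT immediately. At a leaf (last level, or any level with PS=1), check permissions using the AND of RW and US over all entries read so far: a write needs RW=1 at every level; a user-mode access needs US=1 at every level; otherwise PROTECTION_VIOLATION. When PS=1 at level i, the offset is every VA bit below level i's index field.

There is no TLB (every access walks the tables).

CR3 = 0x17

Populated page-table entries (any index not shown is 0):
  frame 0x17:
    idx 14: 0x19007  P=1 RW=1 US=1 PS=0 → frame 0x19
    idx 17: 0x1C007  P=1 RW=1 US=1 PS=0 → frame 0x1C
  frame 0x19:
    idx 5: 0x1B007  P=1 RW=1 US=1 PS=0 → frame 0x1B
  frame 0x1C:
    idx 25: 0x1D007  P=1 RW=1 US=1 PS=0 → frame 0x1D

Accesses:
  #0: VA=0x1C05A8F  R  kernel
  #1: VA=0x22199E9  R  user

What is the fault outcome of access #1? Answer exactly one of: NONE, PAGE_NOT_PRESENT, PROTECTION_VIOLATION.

Trace:
#0 VA=0x1C05A8F (r,kernel):
  L0 @0x17[14] → 0x19007  P=1,RW=1,US=1,PS=0
  L1 @0x19[5] → 0x1B007  P=1,RW=1,US=1,PS=0
  → PA=0x1BA8F  (2 entries read)
#1 VA=0x22199E9 (r,user):
  L0 @0x17[17] → 0x1C007  P=1,RW=1,US=1,PS=0
  L1 @0x1C[25] → 0x1D007  P=1,RW=1,US=1,PS=0
  → PA=0x1D9E9  (2 entries read)

Access #1 fault: NONE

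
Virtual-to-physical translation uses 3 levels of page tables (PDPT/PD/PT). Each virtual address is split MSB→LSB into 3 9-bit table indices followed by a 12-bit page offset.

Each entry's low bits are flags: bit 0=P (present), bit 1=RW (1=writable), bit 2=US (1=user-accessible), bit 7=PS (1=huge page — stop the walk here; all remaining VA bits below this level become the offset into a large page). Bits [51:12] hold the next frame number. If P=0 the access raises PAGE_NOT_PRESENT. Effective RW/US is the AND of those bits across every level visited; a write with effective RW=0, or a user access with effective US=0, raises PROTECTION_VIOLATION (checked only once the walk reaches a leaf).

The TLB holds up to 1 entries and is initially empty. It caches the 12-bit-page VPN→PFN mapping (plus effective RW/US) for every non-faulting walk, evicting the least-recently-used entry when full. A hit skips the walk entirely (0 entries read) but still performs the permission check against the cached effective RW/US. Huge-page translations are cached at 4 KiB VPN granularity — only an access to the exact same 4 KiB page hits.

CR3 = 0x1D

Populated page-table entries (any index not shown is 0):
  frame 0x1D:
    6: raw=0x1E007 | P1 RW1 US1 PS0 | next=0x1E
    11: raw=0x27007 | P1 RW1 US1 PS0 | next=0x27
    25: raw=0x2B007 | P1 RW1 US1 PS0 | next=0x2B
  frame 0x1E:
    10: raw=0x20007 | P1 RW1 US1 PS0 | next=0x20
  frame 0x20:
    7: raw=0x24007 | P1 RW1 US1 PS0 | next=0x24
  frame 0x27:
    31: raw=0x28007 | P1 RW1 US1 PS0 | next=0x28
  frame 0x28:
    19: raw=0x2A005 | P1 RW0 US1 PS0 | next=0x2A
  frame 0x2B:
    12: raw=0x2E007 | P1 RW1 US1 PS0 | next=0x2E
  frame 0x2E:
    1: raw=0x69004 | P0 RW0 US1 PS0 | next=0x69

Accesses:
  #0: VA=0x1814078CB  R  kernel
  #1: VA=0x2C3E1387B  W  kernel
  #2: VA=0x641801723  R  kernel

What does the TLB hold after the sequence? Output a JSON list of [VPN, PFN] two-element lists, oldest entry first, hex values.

Per-access translation:
#0 VA=0x1814078CB (r,kernel):
  lvl0: tbl 0x1D, slot 6 ⇒ 0x1E007 (P1/RW1/US1/PS0)
  lvl1: tbl 0x1E, slot 10 ⇒ 0x20007 (P1/RW1/US1/PS0)
  lvl2: tbl 0x20, slot 7 ⇒ 0x24007 (P1/RW1/US1/PS0)
  → PA=0x248CB  (3 entries read)
#1 VA=0x2C3E1387B (w,kernel):
  lvl0: tbl 0x1D, slot 11 ⇒ 0x27007 (P1/RW1/US1/PS0)
  lvl1: tbl 0x27, slot 31 ⇒ 0x28007 (P1/RW1/US1/PS0)
  lvl2: tbl 0x28, slot 19 ⇒ 0x2A005 (P1/RW0/US1/PS0)
  ⇒ fault: PROTECTION_VIOLATION  — 3 lookups
#2 VA=0x641801723 (r,kernel):
  lvl0: tbl 0x1D, slot 25 ⇒ 0x2B007 (P1/RW1/US1/PS0)
  lvl1: tbl 0x2B, slot 12 ⇒ 0x2E007 (P1/RW1/US1/PS0)
  lvl2: tbl 0x2E, slot 1 ⇒ 0x69004 (P0/RW0/US1/PS0)
  ⇒ fault: PAGE_NOT_PRESENT  — 3 lookups

TLB: [["0x181407", "0x24"]]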